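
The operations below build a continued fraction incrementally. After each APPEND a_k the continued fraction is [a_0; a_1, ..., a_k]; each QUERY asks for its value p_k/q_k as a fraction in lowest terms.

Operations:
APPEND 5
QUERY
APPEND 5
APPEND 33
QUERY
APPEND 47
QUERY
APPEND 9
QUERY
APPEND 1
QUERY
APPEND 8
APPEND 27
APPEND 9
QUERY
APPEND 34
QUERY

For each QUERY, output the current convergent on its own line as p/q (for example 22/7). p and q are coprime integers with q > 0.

APPEND 5: p_0 = 5·1 + 0 = 5, q_0 = 5·0 + 1 = 1 → 5/1
APPEND 5: p_1 = 5·5 + 1 = 26, q_1 = 5·1 + 0 = 5 → 26/5
APPEND 33: p_2 = 33·26 + 5 = 863, q_2 = 33·5 + 1 = 166 → 863/166
APPEND 47: p_3 = 47·863 + 26 = 40587, q_3 = 47·166 + 5 = 7807 → 40587/7807
APPEND 9: p_4 = 9·40587 + 863 = 366146, q_4 = 9·7807 + 166 = 70429 → 366146/70429
APPEND 1: p_5 = 1·366146 + 40587 = 406733, q_5 = 1·70429 + 7807 = 78236 → 406733/78236
APPEND 8: p_6 = 8·406733 + 366146 = 3620010, q_6 = 8·78236 + 70429 = 696317 → 3620010/696317
APPEND 27: p_7 = 27·3620010 + 406733 = 98147003, q_7 = 27·696317 + 78236 = 18878795 → 98147003/18878795
APPEND 9: p_8 = 9·98147003 + 3620010 = 886943037, q_8 = 9·18878795 + 696317 = 170605472 → 886943037/170605472
APPEND 34: p_9 = 34·886943037 + 98147003 = 30254210261, q_9 = 34·170605472 + 18878795 = 5819464843 → 30254210261/5819464843

5/1
863/166
40587/7807
366146/70429
406733/78236
886943037/170605472
30254210261/5819464843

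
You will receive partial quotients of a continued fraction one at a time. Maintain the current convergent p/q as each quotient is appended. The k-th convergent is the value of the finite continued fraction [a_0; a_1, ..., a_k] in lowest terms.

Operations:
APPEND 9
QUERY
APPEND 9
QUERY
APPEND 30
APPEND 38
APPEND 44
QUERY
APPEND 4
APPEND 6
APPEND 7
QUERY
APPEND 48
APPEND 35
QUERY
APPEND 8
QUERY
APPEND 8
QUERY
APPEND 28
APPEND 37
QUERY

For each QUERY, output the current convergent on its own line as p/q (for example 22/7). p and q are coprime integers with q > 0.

9/1
82/9
4134245/453779
744067727/81669642
1254415033302/137685889297
10071139436861/1105418663509
81823530528190/8981035197369
85223633316896887/9354233990221486

APPEND 9: p_0 = 9·1 + 0 = 9, q_0 = 9·0 + 1 = 1 → 9/1
APPEND 9: p_1 = 9·9 + 1 = 82, q_1 = 9·1 + 0 = 9 → 82/9
APPEND 30: p_2 = 30·82 + 9 = 2469, q_2 = 30·9 + 1 = 271 → 2469/271
APPEND 38: p_3 = 38·2469 + 82 = 93904, q_3 = 38·271 + 9 = 10307 → 93904/10307
APPEND 44: p_4 = 44·93904 + 2469 = 4134245, q_4 = 44·10307 + 271 = 453779 → 4134245/453779
APPEND 4: p_5 = 4·4134245 + 93904 = 16630884, q_5 = 4·453779 + 10307 = 1825423 → 16630884/1825423
APPEND 6: p_6 = 6·16630884 + 4134245 = 103919549, q_6 = 6·1825423 + 453779 = 11406317 → 103919549/11406317
APPEND 7: p_7 = 7·103919549 + 16630884 = 744067727, q_7 = 7·11406317 + 1825423 = 81669642 → 744067727/81669642
APPEND 48: p_8 = 48·744067727 + 103919549 = 35819170445, q_8 = 48·81669642 + 11406317 = 3931549133 → 35819170445/3931549133
APPEND 35: p_9 = 35·35819170445 + 744067727 = 1254415033302, q_9 = 35·3931549133 + 81669642 = 137685889297 → 1254415033302/137685889297
APPEND 8: p_10 = 8·1254415033302 + 35819170445 = 10071139436861, q_10 = 8·137685889297 + 3931549133 = 1105418663509 → 10071139436861/1105418663509
APPEND 8: p_11 = 8·10071139436861 + 1254415033302 = 81823530528190, q_11 = 8·1105418663509 + 137685889297 = 8981035197369 → 81823530528190/8981035197369
APPEND 28: p_12 = 28·81823530528190 + 10071139436861 = 2301129994226181, q_12 = 28·8981035197369 + 1105418663509 = 252574404189841 → 2301129994226181/252574404189841
APPEND 37: p_13 = 37·2301129994226181 + 81823530528190 = 85223633316896887, q_13 = 37·252574404189841 + 8981035197369 = 9354233990221486 → 85223633316896887/9354233990221486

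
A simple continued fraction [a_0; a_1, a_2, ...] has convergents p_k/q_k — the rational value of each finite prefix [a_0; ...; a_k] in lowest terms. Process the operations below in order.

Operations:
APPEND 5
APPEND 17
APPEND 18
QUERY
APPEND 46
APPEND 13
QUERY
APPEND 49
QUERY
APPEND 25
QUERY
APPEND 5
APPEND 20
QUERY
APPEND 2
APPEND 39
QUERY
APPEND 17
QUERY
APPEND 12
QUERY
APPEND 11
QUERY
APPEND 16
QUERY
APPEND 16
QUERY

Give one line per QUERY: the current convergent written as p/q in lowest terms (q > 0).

1553/307
931365/184114
45708409/9035725
1143641590/226077239
116421968770/23014515639
9422128270831/1862584190361
160414788458026/31711099689335
1934399589767143/382395780462381
21438810275896599/4238064684775526
344955364004112727/68191430736870797
5540724634341700231/1095300956474708278

APPEND 5: p_0 = 5·1 + 0 = 5, q_0 = 5·0 + 1 = 1 → 5/1
APPEND 17: p_1 = 17·5 + 1 = 86, q_1 = 17·1 + 0 = 17 → 86/17
APPEND 18: p_2 = 18·86 + 5 = 1553, q_2 = 18·17 + 1 = 307 → 1553/307
APPEND 46: p_3 = 46·1553 + 86 = 71524, q_3 = 46·307 + 17 = 14139 → 71524/14139
APPEND 13: p_4 = 13·71524 + 1553 = 931365, q_4 = 13·14139 + 307 = 184114 → 931365/184114
APPEND 49: p_5 = 49·931365 + 71524 = 45708409, q_5 = 49·184114 + 14139 = 9035725 → 45708409/9035725
APPEND 25: p_6 = 25·45708409 + 931365 = 1143641590, q_6 = 25·9035725 + 184114 = 226077239 → 1143641590/226077239
APPEND 5: p_7 = 5·1143641590 + 45708409 = 5763916359, q_7 = 5·226077239 + 9035725 = 1139421920 → 5763916359/1139421920
APPEND 20: p_8 = 20·5763916359 + 1143641590 = 116421968770, q_8 = 20·1139421920 + 226077239 = 23014515639 → 116421968770/23014515639
APPEND 2: p_9 = 2·116421968770 + 5763916359 = 238607853899, q_9 = 2·23014515639 + 1139421920 = 47168453198 → 238607853899/47168453198
APPEND 39: p_10 = 39·238607853899 + 116421968770 = 9422128270831, q_10 = 39·47168453198 + 23014515639 = 1862584190361 → 9422128270831/1862584190361
APPEND 17: p_11 = 17·9422128270831 + 238607853899 = 160414788458026, q_11 = 17·1862584190361 + 47168453198 = 31711099689335 → 160414788458026/31711099689335
APPEND 12: p_12 = 12·160414788458026 + 9422128270831 = 1934399589767143, q_12 = 12·31711099689335 + 1862584190361 = 382395780462381 → 1934399589767143/382395780462381
APPEND 11: p_13 = 11·1934399589767143 + 160414788458026 = 21438810275896599, q_13 = 11·382395780462381 + 31711099689335 = 4238064684775526 → 21438810275896599/4238064684775526
APPEND 16: p_14 = 16·21438810275896599 + 1934399589767143 = 344955364004112727, q_14 = 16·4238064684775526 + 382395780462381 = 68191430736870797 → 344955364004112727/68191430736870797
APPEND 16: p_15 = 16·344955364004112727 + 21438810275896599 = 5540724634341700231, q_15 = 16·68191430736870797 + 4238064684775526 = 1095300956474708278 → 5540724634341700231/1095300956474708278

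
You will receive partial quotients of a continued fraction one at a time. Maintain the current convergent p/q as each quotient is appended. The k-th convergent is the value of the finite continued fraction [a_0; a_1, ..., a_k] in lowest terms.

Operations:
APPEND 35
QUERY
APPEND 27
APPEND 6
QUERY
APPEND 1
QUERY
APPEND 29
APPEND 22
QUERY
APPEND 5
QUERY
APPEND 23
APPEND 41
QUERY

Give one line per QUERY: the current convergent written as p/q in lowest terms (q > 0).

APPEND 35: p_0 = 35·1 + 0 = 35, q_0 = 35·0 + 1 = 1 → 35/1
APPEND 27: p_1 = 27·35 + 1 = 946, q_1 = 27·1 + 0 = 27 → 946/27
APPEND 6: p_2 = 6·946 + 35 = 5711, q_2 = 6·27 + 1 = 163 → 5711/163
APPEND 1: p_3 = 1·5711 + 946 = 6657, q_3 = 1·163 + 27 = 190 → 6657/190
APPEND 29: p_4 = 29·6657 + 5711 = 198764, q_4 = 29·190 + 163 = 5673 → 198764/5673
APPEND 22: p_5 = 22·198764 + 6657 = 4379465, q_5 = 22·5673 + 190 = 124996 → 4379465/124996
APPEND 5: p_6 = 5·4379465 + 198764 = 22096089, q_6 = 5·124996 + 5673 = 630653 → 22096089/630653
APPEND 23: p_7 = 23·22096089 + 4379465 = 512589512, q_7 = 23·630653 + 124996 = 14630015 → 512589512/14630015
APPEND 41: p_8 = 41·512589512 + 22096089 = 21038266081, q_8 = 41·14630015 + 630653 = 600461268 → 21038266081/600461268

35/1
5711/163
6657/190
4379465/124996
22096089/630653
21038266081/600461268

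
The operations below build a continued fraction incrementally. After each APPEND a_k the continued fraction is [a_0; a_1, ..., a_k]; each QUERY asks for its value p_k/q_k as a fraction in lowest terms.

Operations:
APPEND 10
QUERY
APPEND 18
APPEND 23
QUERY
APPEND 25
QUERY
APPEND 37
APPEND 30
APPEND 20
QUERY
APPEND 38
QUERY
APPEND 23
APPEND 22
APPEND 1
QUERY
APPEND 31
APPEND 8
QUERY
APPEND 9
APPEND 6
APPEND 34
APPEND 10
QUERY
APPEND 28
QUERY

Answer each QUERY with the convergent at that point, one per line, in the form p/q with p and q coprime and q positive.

10/1
4173/415
104506/10393
2328498015/231566416
88599155926/8811082881
47011108095125/4675199954498
12065533907772621/1199903296524554
230463746851492159217/22919351243823724522
6475964024701226948770/644027080841208531267

APPEND 10: p_0 = 10·1 + 0 = 10, q_0 = 10·0 + 1 = 1 → 10/1
APPEND 18: p_1 = 18·10 + 1 = 181, q_1 = 18·1 + 0 = 18 → 181/18
APPEND 23: p_2 = 23·181 + 10 = 4173, q_2 = 23·18 + 1 = 415 → 4173/415
APPEND 25: p_3 = 25·4173 + 181 = 104506, q_3 = 25·415 + 18 = 10393 → 104506/10393
APPEND 37: p_4 = 37·104506 + 4173 = 3870895, q_4 = 37·10393 + 415 = 384956 → 3870895/384956
APPEND 30: p_5 = 30·3870895 + 104506 = 116231356, q_5 = 30·384956 + 10393 = 11559073 → 116231356/11559073
APPEND 20: p_6 = 20·116231356 + 3870895 = 2328498015, q_6 = 20·11559073 + 384956 = 231566416 → 2328498015/231566416
APPEND 38: p_7 = 38·2328498015 + 116231356 = 88599155926, q_7 = 38·231566416 + 11559073 = 8811082881 → 88599155926/8811082881
APPEND 23: p_8 = 23·88599155926 + 2328498015 = 2040109084313, q_8 = 23·8811082881 + 231566416 = 202886472679 → 2040109084313/202886472679
APPEND 22: p_9 = 22·2040109084313 + 88599155926 = 44970999010812, q_9 = 22·202886472679 + 8811082881 = 4472313481819 → 44970999010812/4472313481819
APPEND 1: p_10 = 1·44970999010812 + 2040109084313 = 47011108095125, q_10 = 1·4472313481819 + 202886472679 = 4675199954498 → 47011108095125/4675199954498
APPEND 31: p_11 = 31·47011108095125 + 44970999010812 = 1502315349959687, q_11 = 31·4675199954498 + 4472313481819 = 149403512071257 → 1502315349959687/149403512071257
APPEND 8: p_12 = 8·1502315349959687 + 47011108095125 = 12065533907772621, q_12 = 8·149403512071257 + 4675199954498 = 1199903296524554 → 12065533907772621/1199903296524554
APPEND 9: p_13 = 9·12065533907772621 + 1502315349959687 = 110092120519913276, q_13 = 9·1199903296524554 + 149403512071257 = 10948533180792243 → 110092120519913276/10948533180792243
APPEND 6: p_14 = 6·110092120519913276 + 12065533907772621 = 672618257027252277, q_14 = 6·10948533180792243 + 1199903296524554 = 66891102381278012 → 672618257027252277/66891102381278012
APPEND 34: p_15 = 34·672618257027252277 + 110092120519913276 = 22979112859446490694, q_15 = 34·66891102381278012 + 10948533180792243 = 2285246014144244651 → 22979112859446490694/2285246014144244651
APPEND 10: p_16 = 10·22979112859446490694 + 672618257027252277 = 230463746851492159217, q_16 = 10·2285246014144244651 + 66891102381278012 = 22919351243823724522 → 230463746851492159217/22919351243823724522
APPEND 28: p_17 = 28·230463746851492159217 + 22979112859446490694 = 6475964024701226948770, q_17 = 28·22919351243823724522 + 2285246014144244651 = 644027080841208531267 → 6475964024701226948770/644027080841208531267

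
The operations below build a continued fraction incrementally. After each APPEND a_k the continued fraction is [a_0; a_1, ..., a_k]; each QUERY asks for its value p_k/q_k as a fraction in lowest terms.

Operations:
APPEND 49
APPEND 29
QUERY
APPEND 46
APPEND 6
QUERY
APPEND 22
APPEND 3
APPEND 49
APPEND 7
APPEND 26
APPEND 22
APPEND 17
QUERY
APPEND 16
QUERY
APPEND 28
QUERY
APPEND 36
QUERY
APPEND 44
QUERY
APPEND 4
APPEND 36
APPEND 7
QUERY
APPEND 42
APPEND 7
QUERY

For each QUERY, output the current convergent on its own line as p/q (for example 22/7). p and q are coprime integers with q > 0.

APPEND 49: p_0 = 49·1 + 0 = 49, q_0 = 49·0 + 1 = 1 → 49/1
APPEND 29: p_1 = 29·49 + 1 = 1422, q_1 = 29·1 + 0 = 29 → 1422/29
APPEND 46: p_2 = 46·1422 + 49 = 65461, q_2 = 46·29 + 1 = 1335 → 65461/1335
APPEND 6: p_3 = 6·65461 + 1422 = 394188, q_3 = 6·1335 + 29 = 8039 → 394188/8039
APPEND 22: p_4 = 22·394188 + 65461 = 8737597, q_4 = 22·8039 + 1335 = 178193 → 8737597/178193
APPEND 3: p_5 = 3·8737597 + 394188 = 26606979, q_5 = 3·178193 + 8039 = 542618 → 26606979/542618
APPEND 49: p_6 = 49·26606979 + 8737597 = 1312479568, q_6 = 49·542618 + 178193 = 26766475 → 1312479568/26766475
APPEND 7: p_7 = 7·1312479568 + 26606979 = 9213963955, q_7 = 7·26766475 + 542618 = 187907943 → 9213963955/187907943
APPEND 26: p_8 = 26·9213963955 + 1312479568 = 240875542398, q_8 = 26·187907943 + 26766475 = 4912372993 → 240875542398/4912372993
APPEND 22: p_9 = 22·240875542398 + 9213963955 = 5308475896711, q_9 = 22·4912372993 + 187907943 = 108260113789 → 5308475896711/108260113789
APPEND 17: p_10 = 17·5308475896711 + 240875542398 = 90484965786485, q_10 = 17·108260113789 + 4912372993 = 1845334307406 → 90484965786485/1845334307406
APPEND 16: p_11 = 16·90484965786485 + 5308475896711 = 1453067928480471, q_11 = 16·1845334307406 + 108260113789 = 29633609032285 → 1453067928480471/29633609032285
APPEND 28: p_12 = 28·1453067928480471 + 90484965786485 = 40776386963239673, q_12 = 28·29633609032285 + 1845334307406 = 831586387211386 → 40776386963239673/831586387211386
APPEND 36: p_13 = 36·40776386963239673 + 1453067928480471 = 1469402998605108699, q_13 = 36·831586387211386 + 29633609032285 = 29966743548642181 → 1469402998605108699/29966743548642181
APPEND 44: p_14 = 44·1469402998605108699 + 40776386963239673 = 64694508325588022429, q_14 = 44·29966743548642181 + 831586387211386 = 1319368302527467350 → 64694508325588022429/1319368302527467350
APPEND 4: p_15 = 4·64694508325588022429 + 1469402998605108699 = 260247436300957198415, q_15 = 4·1319368302527467350 + 29966743548642181 = 5307439953658511581 → 260247436300957198415/5307439953658511581
APPEND 36: p_16 = 36·260247436300957198415 + 64694508325588022429 = 9433602215160047165369, q_16 = 36·5307439953658511581 + 1319368302527467350 = 192387206634233884266 → 9433602215160047165369/192387206634233884266
APPEND 7: p_17 = 7·9433602215160047165369 + 260247436300957198415 = 66295462942421287355998, q_17 = 7·192387206634233884266 + 5307439953658511581 = 1352017886393295701443 → 66295462942421287355998/1352017886393295701443
APPEND 42: p_18 = 42·66295462942421287355998 + 9433602215160047165369 = 2793843045796854116117285, q_18 = 42·1352017886393295701443 + 192387206634233884266 = 56977138435152653344872 → 2793843045796854116117285/56977138435152653344872
APPEND 7: p_19 = 7·2793843045796854116117285 + 66295462942421287355998 = 19623196783520400100176993, q_19 = 7·56977138435152653344872 + 1352017886393295701443 = 400191986932461869115547 → 19623196783520400100176993/400191986932461869115547

1422/29
394188/8039
90484965786485/1845334307406
1453067928480471/29633609032285
40776386963239673/831586387211386
1469402998605108699/29966743548642181
64694508325588022429/1319368302527467350
66295462942421287355998/1352017886393295701443
19623196783520400100176993/400191986932461869115547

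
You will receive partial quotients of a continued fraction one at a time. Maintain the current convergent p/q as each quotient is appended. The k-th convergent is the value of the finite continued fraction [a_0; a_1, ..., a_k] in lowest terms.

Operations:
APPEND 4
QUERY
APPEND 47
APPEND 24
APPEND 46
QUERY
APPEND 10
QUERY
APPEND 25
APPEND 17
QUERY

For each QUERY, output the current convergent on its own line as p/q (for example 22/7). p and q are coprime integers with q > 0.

4/1
209029/51981
2094830/520939
895951073/222803691

APPEND 4: p_0 = 4·1 + 0 = 4, q_0 = 4·0 + 1 = 1 → 4/1
APPEND 47: p_1 = 47·4 + 1 = 189, q_1 = 47·1 + 0 = 47 → 189/47
APPEND 24: p_2 = 24·189 + 4 = 4540, q_2 = 24·47 + 1 = 1129 → 4540/1129
APPEND 46: p_3 = 46·4540 + 189 = 209029, q_3 = 46·1129 + 47 = 51981 → 209029/51981
APPEND 10: p_4 = 10·209029 + 4540 = 2094830, q_4 = 10·51981 + 1129 = 520939 → 2094830/520939
APPEND 25: p_5 = 25·2094830 + 209029 = 52579779, q_5 = 25·520939 + 51981 = 13075456 → 52579779/13075456
APPEND 17: p_6 = 17·52579779 + 2094830 = 895951073, q_6 = 17·13075456 + 520939 = 222803691 → 895951073/222803691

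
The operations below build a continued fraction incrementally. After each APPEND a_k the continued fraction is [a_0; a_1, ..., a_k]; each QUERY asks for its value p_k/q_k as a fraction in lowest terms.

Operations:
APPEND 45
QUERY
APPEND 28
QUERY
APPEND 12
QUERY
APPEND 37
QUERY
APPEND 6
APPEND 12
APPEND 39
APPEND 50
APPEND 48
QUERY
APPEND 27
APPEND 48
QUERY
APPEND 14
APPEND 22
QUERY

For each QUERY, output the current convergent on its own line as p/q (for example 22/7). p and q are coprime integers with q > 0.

APPEND 45: p_0 = 45·1 + 0 = 45, q_0 = 45·0 + 1 = 1 → 45/1
APPEND 28: p_1 = 28·45 + 1 = 1261, q_1 = 28·1 + 0 = 28 → 1261/28
APPEND 12: p_2 = 12·1261 + 45 = 15177, q_2 = 12·28 + 1 = 337 → 15177/337
APPEND 37: p_3 = 37·15177 + 1261 = 562810, q_3 = 37·337 + 28 = 12497 → 562810/12497
APPEND 6: p_4 = 6·562810 + 15177 = 3392037, q_4 = 6·12497 + 337 = 75319 → 3392037/75319
APPEND 12: p_5 = 12·3392037 + 562810 = 41267254, q_5 = 12·75319 + 12497 = 916325 → 41267254/916325
APPEND 39: p_6 = 39·41267254 + 3392037 = 1612814943, q_6 = 39·916325 + 75319 = 35811994 → 1612814943/35811994
APPEND 50: p_7 = 50·1612814943 + 41267254 = 80682014404, q_7 = 50·35811994 + 916325 = 1791516025 → 80682014404/1791516025
APPEND 48: p_8 = 48·80682014404 + 1612814943 = 3874349506335, q_8 = 48·1791516025 + 35811994 = 86028581194 → 3874349506335/86028581194
APPEND 27: p_9 = 27·3874349506335 + 80682014404 = 104688118685449, q_9 = 27·86028581194 + 1791516025 = 2324563208263 → 104688118685449/2324563208263
APPEND 48: p_10 = 48·104688118685449 + 3874349506335 = 5028904046407887, q_10 = 48·2324563208263 + 86028581194 = 111665062577818 → 5028904046407887/111665062577818
APPEND 14: p_11 = 14·5028904046407887 + 104688118685449 = 70509344768395867, q_11 = 14·111665062577818 + 2324563208263 = 1565635439297715 → 70509344768395867/1565635439297715
APPEND 22: p_12 = 22·70509344768395867 + 5028904046407887 = 1556234488951116961, q_12 = 22·1565635439297715 + 111665062577818 = 34555644727127548 → 1556234488951116961/34555644727127548

45/1
1261/28
15177/337
562810/12497
3874349506335/86028581194
5028904046407887/111665062577818
1556234488951116961/34555644727127548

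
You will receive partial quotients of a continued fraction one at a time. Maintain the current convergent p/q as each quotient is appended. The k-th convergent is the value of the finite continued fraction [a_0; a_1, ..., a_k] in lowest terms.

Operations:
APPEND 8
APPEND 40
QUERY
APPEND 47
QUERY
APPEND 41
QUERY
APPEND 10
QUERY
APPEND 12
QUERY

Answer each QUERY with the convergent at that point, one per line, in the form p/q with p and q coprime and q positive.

APPEND 8: p_0 = 8·1 + 0 = 8, q_0 = 8·0 + 1 = 1 → 8/1
APPEND 40: p_1 = 40·8 + 1 = 321, q_1 = 40·1 + 0 = 40 → 321/40
APPEND 47: p_2 = 47·321 + 8 = 15095, q_2 = 47·40 + 1 = 1881 → 15095/1881
APPEND 41: p_3 = 41·15095 + 321 = 619216, q_3 = 41·1881 + 40 = 77161 → 619216/77161
APPEND 10: p_4 = 10·619216 + 15095 = 6207255, q_4 = 10·77161 + 1881 = 773491 → 6207255/773491
APPEND 12: p_5 = 12·6207255 + 619216 = 75106276, q_5 = 12·773491 + 77161 = 9359053 → 75106276/9359053

321/40
15095/1881
619216/77161
6207255/773491
75106276/9359053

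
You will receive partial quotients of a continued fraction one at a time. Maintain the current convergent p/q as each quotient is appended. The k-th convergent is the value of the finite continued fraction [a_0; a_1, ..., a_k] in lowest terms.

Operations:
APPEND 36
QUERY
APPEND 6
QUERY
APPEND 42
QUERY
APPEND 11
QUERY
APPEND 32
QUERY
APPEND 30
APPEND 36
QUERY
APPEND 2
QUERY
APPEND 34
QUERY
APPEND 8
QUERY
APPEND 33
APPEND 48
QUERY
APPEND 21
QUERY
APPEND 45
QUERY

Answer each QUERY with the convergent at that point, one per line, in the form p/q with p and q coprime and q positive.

36/1
217/6
9150/253
100867/2789
3236894/89501
3502713626/96850985
7102634939/196389789
244992301552/6774103811
1967041047355/54389220277
3129519690532171/86532071121973
65785070848039858/1818975111934385
2963457707852325781/81940412108169298

APPEND 36: p_0 = 36·1 + 0 = 36, q_0 = 36·0 + 1 = 1 → 36/1
APPEND 6: p_1 = 6·36 + 1 = 217, q_1 = 6·1 + 0 = 6 → 217/6
APPEND 42: p_2 = 42·217 + 36 = 9150, q_2 = 42·6 + 1 = 253 → 9150/253
APPEND 11: p_3 = 11·9150 + 217 = 100867, q_3 = 11·253 + 6 = 2789 → 100867/2789
APPEND 32: p_4 = 32·100867 + 9150 = 3236894, q_4 = 32·2789 + 253 = 89501 → 3236894/89501
APPEND 30: p_5 = 30·3236894 + 100867 = 97207687, q_5 = 30·89501 + 2789 = 2687819 → 97207687/2687819
APPEND 36: p_6 = 36·97207687 + 3236894 = 3502713626, q_6 = 36·2687819 + 89501 = 96850985 → 3502713626/96850985
APPEND 2: p_7 = 2·3502713626 + 97207687 = 7102634939, q_7 = 2·96850985 + 2687819 = 196389789 → 7102634939/196389789
APPEND 34: p_8 = 34·7102634939 + 3502713626 = 244992301552, q_8 = 34·196389789 + 96850985 = 6774103811 → 244992301552/6774103811
APPEND 8: p_9 = 8·244992301552 + 7102634939 = 1967041047355, q_9 = 8·6774103811 + 196389789 = 54389220277 → 1967041047355/54389220277
APPEND 33: p_10 = 33·1967041047355 + 244992301552 = 65157346864267, q_10 = 33·54389220277 + 6774103811 = 1801618372952 → 65157346864267/1801618372952
APPEND 48: p_11 = 48·65157346864267 + 1967041047355 = 3129519690532171, q_11 = 48·1801618372952 + 54389220277 = 86532071121973 → 3129519690532171/86532071121973
APPEND 21: p_12 = 21·3129519690532171 + 65157346864267 = 65785070848039858, q_12 = 21·86532071121973 + 1801618372952 = 1818975111934385 → 65785070848039858/1818975111934385
APPEND 45: p_13 = 45·65785070848039858 + 3129519690532171 = 2963457707852325781, q_13 = 45·1818975111934385 + 86532071121973 = 81940412108169298 → 2963457707852325781/81940412108169298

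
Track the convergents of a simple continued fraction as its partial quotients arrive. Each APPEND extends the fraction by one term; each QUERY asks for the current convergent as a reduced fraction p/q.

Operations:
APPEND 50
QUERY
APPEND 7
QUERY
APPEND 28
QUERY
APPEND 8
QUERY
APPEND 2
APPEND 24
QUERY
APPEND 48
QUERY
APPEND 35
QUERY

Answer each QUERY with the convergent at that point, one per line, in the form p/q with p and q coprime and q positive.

50/1
351/7
9878/197
79375/1583
4126447/82295
198238084/3953523
6942459387/138455600

APPEND 50: p_0 = 50·1 + 0 = 50, q_0 = 50·0 + 1 = 1 → 50/1
APPEND 7: p_1 = 7·50 + 1 = 351, q_1 = 7·1 + 0 = 7 → 351/7
APPEND 28: p_2 = 28·351 + 50 = 9878, q_2 = 28·7 + 1 = 197 → 9878/197
APPEND 8: p_3 = 8·9878 + 351 = 79375, q_3 = 8·197 + 7 = 1583 → 79375/1583
APPEND 2: p_4 = 2·79375 + 9878 = 168628, q_4 = 2·1583 + 197 = 3363 → 168628/3363
APPEND 24: p_5 = 24·168628 + 79375 = 4126447, q_5 = 24·3363 + 1583 = 82295 → 4126447/82295
APPEND 48: p_6 = 48·4126447 + 168628 = 198238084, q_6 = 48·82295 + 3363 = 3953523 → 198238084/3953523
APPEND 35: p_7 = 35·198238084 + 4126447 = 6942459387, q_7 = 35·3953523 + 82295 = 138455600 → 6942459387/138455600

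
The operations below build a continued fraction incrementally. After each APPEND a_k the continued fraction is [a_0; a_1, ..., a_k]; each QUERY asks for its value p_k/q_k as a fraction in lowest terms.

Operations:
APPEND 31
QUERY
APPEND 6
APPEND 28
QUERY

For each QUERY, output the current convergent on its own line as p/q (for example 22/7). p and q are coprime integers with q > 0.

31/1
5267/169

APPEND 31: p_0 = 31·1 + 0 = 31, q_0 = 31·0 + 1 = 1 → 31/1
APPEND 6: p_1 = 6·31 + 1 = 187, q_1 = 6·1 + 0 = 6 → 187/6
APPEND 28: p_2 = 28·187 + 31 = 5267, q_2 = 28·6 + 1 = 169 → 5267/169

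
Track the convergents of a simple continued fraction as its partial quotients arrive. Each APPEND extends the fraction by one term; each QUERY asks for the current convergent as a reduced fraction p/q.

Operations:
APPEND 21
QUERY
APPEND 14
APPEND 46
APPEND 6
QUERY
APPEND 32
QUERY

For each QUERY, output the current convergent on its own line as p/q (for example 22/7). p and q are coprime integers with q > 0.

APPEND 21: p_0 = 21·1 + 0 = 21, q_0 = 21·0 + 1 = 1 → 21/1
APPEND 14: p_1 = 14·21 + 1 = 295, q_1 = 14·1 + 0 = 14 → 295/14
APPEND 46: p_2 = 46·295 + 21 = 13591, q_2 = 46·14 + 1 = 645 → 13591/645
APPEND 6: p_3 = 6·13591 + 295 = 81841, q_3 = 6·645 + 14 = 3884 → 81841/3884
APPEND 32: p_4 = 32·81841 + 13591 = 2632503, q_4 = 32·3884 + 645 = 124933 → 2632503/124933

21/1
81841/3884
2632503/124933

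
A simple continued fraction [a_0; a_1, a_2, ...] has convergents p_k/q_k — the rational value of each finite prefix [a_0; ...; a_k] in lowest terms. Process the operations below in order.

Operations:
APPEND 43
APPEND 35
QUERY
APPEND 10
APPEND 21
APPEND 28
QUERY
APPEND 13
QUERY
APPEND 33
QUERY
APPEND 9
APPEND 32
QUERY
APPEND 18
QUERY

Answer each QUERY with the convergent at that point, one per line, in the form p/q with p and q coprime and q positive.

1506/35
8937835/207719
116510524/2707753
3853785127/89563568
1117472238471/25970519248
20149300869145/468278126329

APPEND 43: p_0 = 43·1 + 0 = 43, q_0 = 43·0 + 1 = 1 → 43/1
APPEND 35: p_1 = 35·43 + 1 = 1506, q_1 = 35·1 + 0 = 35 → 1506/35
APPEND 10: p_2 = 10·1506 + 43 = 15103, q_2 = 10·35 + 1 = 351 → 15103/351
APPEND 21: p_3 = 21·15103 + 1506 = 318669, q_3 = 21·351 + 35 = 7406 → 318669/7406
APPEND 28: p_4 = 28·318669 + 15103 = 8937835, q_4 = 28·7406 + 351 = 207719 → 8937835/207719
APPEND 13: p_5 = 13·8937835 + 318669 = 116510524, q_5 = 13·207719 + 7406 = 2707753 → 116510524/2707753
APPEND 33: p_6 = 33·116510524 + 8937835 = 3853785127, q_6 = 33·2707753 + 207719 = 89563568 → 3853785127/89563568
APPEND 9: p_7 = 9·3853785127 + 116510524 = 34800576667, q_7 = 9·89563568 + 2707753 = 808779865 → 34800576667/808779865
APPEND 32: p_8 = 32·34800576667 + 3853785127 = 1117472238471, q_8 = 32·808779865 + 89563568 = 25970519248 → 1117472238471/25970519248
APPEND 18: p_9 = 18·1117472238471 + 34800576667 = 20149300869145, q_9 = 18·25970519248 + 808779865 = 468278126329 → 20149300869145/468278126329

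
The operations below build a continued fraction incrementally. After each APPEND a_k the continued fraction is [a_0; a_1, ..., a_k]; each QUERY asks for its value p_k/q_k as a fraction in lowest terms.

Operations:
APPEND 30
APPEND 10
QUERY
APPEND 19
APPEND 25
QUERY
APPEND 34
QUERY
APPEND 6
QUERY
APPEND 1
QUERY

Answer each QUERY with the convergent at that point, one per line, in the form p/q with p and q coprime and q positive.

301/10
144026/4785
4902633/162881
29559824/982071
34462457/1144952

APPEND 30: p_0 = 30·1 + 0 = 30, q_0 = 30·0 + 1 = 1 → 30/1
APPEND 10: p_1 = 10·30 + 1 = 301, q_1 = 10·1 + 0 = 10 → 301/10
APPEND 19: p_2 = 19·301 + 30 = 5749, q_2 = 19·10 + 1 = 191 → 5749/191
APPEND 25: p_3 = 25·5749 + 301 = 144026, q_3 = 25·191 + 10 = 4785 → 144026/4785
APPEND 34: p_4 = 34·144026 + 5749 = 4902633, q_4 = 34·4785 + 191 = 162881 → 4902633/162881
APPEND 6: p_5 = 6·4902633 + 144026 = 29559824, q_5 = 6·162881 + 4785 = 982071 → 29559824/982071
APPEND 1: p_6 = 1·29559824 + 4902633 = 34462457, q_6 = 1·982071 + 162881 = 1144952 → 34462457/1144952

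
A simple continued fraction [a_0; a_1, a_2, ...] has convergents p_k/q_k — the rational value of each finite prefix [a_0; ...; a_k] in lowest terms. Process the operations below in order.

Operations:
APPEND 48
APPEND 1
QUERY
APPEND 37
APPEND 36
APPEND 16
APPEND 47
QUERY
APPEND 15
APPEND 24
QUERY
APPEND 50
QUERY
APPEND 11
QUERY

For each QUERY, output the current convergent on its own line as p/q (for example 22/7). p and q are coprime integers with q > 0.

APPEND 48: p_0 = 48·1 + 0 = 48, q_0 = 48·0 + 1 = 1 → 48/1
APPEND 1: p_1 = 1·48 + 1 = 49, q_1 = 1·1 + 0 = 1 → 49/1
APPEND 37: p_2 = 37·49 + 48 = 1861, q_2 = 37·1 + 1 = 38 → 1861/38
APPEND 36: p_3 = 36·1861 + 49 = 67045, q_3 = 36·38 + 1 = 1369 → 67045/1369
APPEND 16: p_4 = 16·67045 + 1861 = 1074581, q_4 = 16·1369 + 38 = 21942 → 1074581/21942
APPEND 47: p_5 = 47·1074581 + 67045 = 50572352, q_5 = 47·21942 + 1369 = 1032643 → 50572352/1032643
APPEND 15: p_6 = 15·50572352 + 1074581 = 759659861, q_6 = 15·1032643 + 21942 = 15511587 → 759659861/15511587
APPEND 24: p_7 = 24·759659861 + 50572352 = 18282409016, q_7 = 24·15511587 + 1032643 = 373310731 → 18282409016/373310731
APPEND 50: p_8 = 50·18282409016 + 759659861 = 914880110661, q_8 = 50·373310731 + 15511587 = 18681048137 → 914880110661/18681048137
APPEND 11: p_9 = 11·914880110661 + 18282409016 = 10081963626287, q_9 = 11·18681048137 + 373310731 = 205864840238 → 10081963626287/205864840238

49/1
50572352/1032643
18282409016/373310731
914880110661/18681048137
10081963626287/205864840238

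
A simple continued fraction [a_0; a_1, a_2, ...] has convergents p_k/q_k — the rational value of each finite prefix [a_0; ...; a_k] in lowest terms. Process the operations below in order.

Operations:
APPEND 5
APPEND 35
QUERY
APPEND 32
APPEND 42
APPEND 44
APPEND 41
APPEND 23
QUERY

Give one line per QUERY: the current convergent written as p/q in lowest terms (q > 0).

176/35
9851895198/1959193627

APPEND 5: p_0 = 5·1 + 0 = 5, q_0 = 5·0 + 1 = 1 → 5/1
APPEND 35: p_1 = 35·5 + 1 = 176, q_1 = 35·1 + 0 = 35 → 176/35
APPEND 32: p_2 = 32·176 + 5 = 5637, q_2 = 32·35 + 1 = 1121 → 5637/1121
APPEND 42: p_3 = 42·5637 + 176 = 236930, q_3 = 42·1121 + 35 = 47117 → 236930/47117
APPEND 44: p_4 = 44·236930 + 5637 = 10430557, q_4 = 44·47117 + 1121 = 2074269 → 10430557/2074269
APPEND 41: p_5 = 41·10430557 + 236930 = 427889767, q_5 = 41·2074269 + 47117 = 85092146 → 427889767/85092146
APPEND 23: p_6 = 23·427889767 + 10430557 = 9851895198, q_6 = 23·85092146 + 2074269 = 1959193627 → 9851895198/1959193627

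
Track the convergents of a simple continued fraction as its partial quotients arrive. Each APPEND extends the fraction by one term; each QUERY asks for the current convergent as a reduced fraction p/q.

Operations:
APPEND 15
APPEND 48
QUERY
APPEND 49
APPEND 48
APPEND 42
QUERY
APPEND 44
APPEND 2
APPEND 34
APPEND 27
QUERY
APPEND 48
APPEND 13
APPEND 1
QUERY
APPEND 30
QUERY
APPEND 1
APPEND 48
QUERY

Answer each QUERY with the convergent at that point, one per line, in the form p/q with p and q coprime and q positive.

APPEND 15: p_0 = 15·1 + 0 = 15, q_0 = 15·0 + 1 = 1 → 15/1
APPEND 48: p_1 = 48·15 + 1 = 721, q_1 = 48·1 + 0 = 48 → 721/48
APPEND 49: p_2 = 49·721 + 15 = 35344, q_2 = 49·48 + 1 = 2353 → 35344/2353
APPEND 48: p_3 = 48·35344 + 721 = 1697233, q_3 = 48·2353 + 48 = 112992 → 1697233/112992
APPEND 42: p_4 = 42·1697233 + 35344 = 71319130, q_4 = 42·112992 + 2353 = 4748017 → 71319130/4748017
APPEND 44: p_5 = 44·71319130 + 1697233 = 3139738953, q_5 = 44·4748017 + 112992 = 209025740 → 3139738953/209025740
APPEND 2: p_6 = 2·3139738953 + 71319130 = 6350797036, q_6 = 2·209025740 + 4748017 = 422799497 → 6350797036/422799497
APPEND 34: p_7 = 34·6350797036 + 3139738953 = 219066838177, q_7 = 34·422799497 + 209025740 = 14584208638 → 219066838177/14584208638
APPEND 27: p_8 = 27·219066838177 + 6350797036 = 5921155427815, q_8 = 27·14584208638 + 422799497 = 394196432723 → 5921155427815/394196432723
APPEND 48: p_9 = 48·5921155427815 + 219066838177 = 284434527373297, q_9 = 48·394196432723 + 14584208638 = 18936012979342 → 284434527373297/18936012979342
APPEND 13: p_10 = 13·284434527373297 + 5921155427815 = 3703570011280676, q_10 = 13·18936012979342 + 394196432723 = 246562365164169 → 3703570011280676/246562365164169
APPEND 1: p_11 = 1·3703570011280676 + 284434527373297 = 3988004538653973, q_11 = 1·246562365164169 + 18936012979342 = 265498378143511 → 3988004538653973/265498378143511
APPEND 30: p_12 = 30·3988004538653973 + 3703570011280676 = 123343706170899866, q_12 = 30·265498378143511 + 246562365164169 = 8211513709469499 → 123343706170899866/8211513709469499
APPEND 1: p_13 = 1·123343706170899866 + 3988004538653973 = 127331710709553839, q_13 = 1·8211513709469499 + 265498378143511 = 8477012087613010 → 127331710709553839/8477012087613010
APPEND 48: p_14 = 48·127331710709553839 + 123343706170899866 = 6235265820229484138, q_14 = 48·8477012087613010 + 8211513709469499 = 415108093914893979 → 6235265820229484138/415108093914893979

721/48
71319130/4748017
5921155427815/394196432723
3988004538653973/265498378143511
123343706170899866/8211513709469499
6235265820229484138/415108093914893979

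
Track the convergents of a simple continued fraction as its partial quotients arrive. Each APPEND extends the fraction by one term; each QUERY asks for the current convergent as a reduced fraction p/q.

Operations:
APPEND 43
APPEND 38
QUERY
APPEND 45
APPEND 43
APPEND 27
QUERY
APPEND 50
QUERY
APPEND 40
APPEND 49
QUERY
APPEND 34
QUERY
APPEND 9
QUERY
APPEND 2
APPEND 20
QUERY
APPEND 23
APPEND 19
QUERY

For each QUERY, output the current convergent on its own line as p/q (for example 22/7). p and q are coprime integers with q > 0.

1635/38
85588261/1989208
4282580259/99534011
8402333712688/195283666763
285850735030013/6643628019590
2581058948982805/59987935843073
111540431608895265/2592377929957793
48958220448723042907/1137867303815922318

APPEND 43: p_0 = 43·1 + 0 = 43, q_0 = 43·0 + 1 = 1 → 43/1
APPEND 38: p_1 = 38·43 + 1 = 1635, q_1 = 38·1 + 0 = 38 → 1635/38
APPEND 45: p_2 = 45·1635 + 43 = 73618, q_2 = 45·38 + 1 = 1711 → 73618/1711
APPEND 43: p_3 = 43·73618 + 1635 = 3167209, q_3 = 43·1711 + 38 = 73611 → 3167209/73611
APPEND 27: p_4 = 27·3167209 + 73618 = 85588261, q_4 = 27·73611 + 1711 = 1989208 → 85588261/1989208
APPEND 50: p_5 = 50·85588261 + 3167209 = 4282580259, q_5 = 50·1989208 + 73611 = 99534011 → 4282580259/99534011
APPEND 40: p_6 = 40·4282580259 + 85588261 = 171388798621, q_6 = 40·99534011 + 1989208 = 3983349648 → 171388798621/3983349648
APPEND 49: p_7 = 49·171388798621 + 4282580259 = 8402333712688, q_7 = 49·3983349648 + 99534011 = 195283666763 → 8402333712688/195283666763
APPEND 34: p_8 = 34·8402333712688 + 171388798621 = 285850735030013, q_8 = 34·195283666763 + 3983349648 = 6643628019590 → 285850735030013/6643628019590
APPEND 9: p_9 = 9·285850735030013 + 8402333712688 = 2581058948982805, q_9 = 9·6643628019590 + 195283666763 = 59987935843073 → 2581058948982805/59987935843073
APPEND 2: p_10 = 2·2581058948982805 + 285850735030013 = 5447968632995623, q_10 = 2·59987935843073 + 6643628019590 = 126619499705736 → 5447968632995623/126619499705736
APPEND 20: p_11 = 20·5447968632995623 + 2581058948982805 = 111540431608895265, q_11 = 20·126619499705736 + 59987935843073 = 2592377929957793 → 111540431608895265/2592377929957793
APPEND 23: p_12 = 23·111540431608895265 + 5447968632995623 = 2570877895637586718, q_12 = 23·2592377929957793 + 126619499705736 = 59751311888734975 → 2570877895637586718/59751311888734975
APPEND 19: p_13 = 19·2570877895637586718 + 111540431608895265 = 48958220448723042907, q_13 = 19·59751311888734975 + 2592377929957793 = 1137867303815922318 → 48958220448723042907/1137867303815922318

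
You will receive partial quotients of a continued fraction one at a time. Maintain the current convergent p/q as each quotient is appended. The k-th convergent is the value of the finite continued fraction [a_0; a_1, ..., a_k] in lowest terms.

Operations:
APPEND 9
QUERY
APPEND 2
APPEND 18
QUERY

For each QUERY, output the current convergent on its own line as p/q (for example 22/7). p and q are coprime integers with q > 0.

9/1
351/37

APPEND 9: p_0 = 9·1 + 0 = 9, q_0 = 9·0 + 1 = 1 → 9/1
APPEND 2: p_1 = 2·9 + 1 = 19, q_1 = 2·1 + 0 = 2 → 19/2
APPEND 18: p_2 = 18·19 + 9 = 351, q_2 = 18·2 + 1 = 37 → 351/37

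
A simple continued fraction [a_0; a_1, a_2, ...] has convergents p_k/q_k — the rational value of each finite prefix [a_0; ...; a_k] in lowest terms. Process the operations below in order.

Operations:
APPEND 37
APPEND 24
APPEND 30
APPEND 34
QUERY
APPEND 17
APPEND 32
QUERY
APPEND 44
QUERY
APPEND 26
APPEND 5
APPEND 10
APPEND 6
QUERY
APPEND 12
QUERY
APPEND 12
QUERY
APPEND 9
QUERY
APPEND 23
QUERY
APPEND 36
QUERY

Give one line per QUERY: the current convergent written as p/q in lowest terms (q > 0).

APPEND 37: p_0 = 37·1 + 0 = 37, q_0 = 37·0 + 1 = 1 → 37/1
APPEND 24: p_1 = 24·37 + 1 = 889, q_1 = 24·1 + 0 = 24 → 889/24
APPEND 30: p_2 = 30·889 + 37 = 26707, q_2 = 30·24 + 1 = 721 → 26707/721
APPEND 34: p_3 = 34·26707 + 889 = 908927, q_3 = 34·721 + 24 = 24538 → 908927/24538
APPEND 17: p_4 = 17·908927 + 26707 = 15478466, q_4 = 17·24538 + 721 = 417867 → 15478466/417867
APPEND 32: p_5 = 32·15478466 + 908927 = 496219839, q_5 = 32·417867 + 24538 = 13396282 → 496219839/13396282
APPEND 44: p_6 = 44·496219839 + 15478466 = 21849151382, q_6 = 44·13396282 + 417867 = 589854275 → 21849151382/589854275
APPEND 26: p_7 = 26·21849151382 + 496219839 = 568574155771, q_7 = 26·589854275 + 13396282 = 15349607432 → 568574155771/15349607432
APPEND 5: p_8 = 5·568574155771 + 21849151382 = 2864719930237, q_8 = 5·15349607432 + 589854275 = 77337891435 → 2864719930237/77337891435
APPEND 10: p_9 = 10·2864719930237 + 568574155771 = 29215773458141, q_9 = 10·77337891435 + 15349607432 = 788728521782 → 29215773458141/788728521782
APPEND 6: p_10 = 6·29215773458141 + 2864719930237 = 178159360679083, q_10 = 6·788728521782 + 77337891435 = 4809709022127 → 178159360679083/4809709022127
APPEND 12: p_11 = 12·178159360679083 + 29215773458141 = 2167128101607137, q_11 = 12·4809709022127 + 788728521782 = 58505236787306 → 2167128101607137/58505236787306
APPEND 12: p_12 = 12·2167128101607137 + 178159360679083 = 26183696579964727, q_12 = 12·58505236787306 + 4809709022127 = 706872550469799 → 26183696579964727/706872550469799
APPEND 9: p_13 = 9·26183696579964727 + 2167128101607137 = 237820397321289680, q_13 = 9·706872550469799 + 58505236787306 = 6420358191015497 → 237820397321289680/6420358191015497
APPEND 23: p_14 = 23·237820397321289680 + 26183696579964727 = 5496052834969627367, q_14 = 23·6420358191015497 + 706872550469799 = 148375110943826230 → 5496052834969627367/148375110943826230
APPEND 36: p_15 = 36·5496052834969627367 + 237820397321289680 = 198095722456227874892, q_15 = 36·148375110943826230 + 6420358191015497 = 5347924352168759777 → 198095722456227874892/5347924352168759777

908927/24538
496219839/13396282
21849151382/589854275
178159360679083/4809709022127
2167128101607137/58505236787306
26183696579964727/706872550469799
237820397321289680/6420358191015497
5496052834969627367/148375110943826230
198095722456227874892/5347924352168759777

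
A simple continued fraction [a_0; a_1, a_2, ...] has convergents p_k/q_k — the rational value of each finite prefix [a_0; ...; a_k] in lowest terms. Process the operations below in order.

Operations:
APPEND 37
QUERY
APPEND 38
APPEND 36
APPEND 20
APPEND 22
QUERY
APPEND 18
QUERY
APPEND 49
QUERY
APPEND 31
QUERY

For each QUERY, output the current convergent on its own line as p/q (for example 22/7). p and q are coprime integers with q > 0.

APPEND 37: p_0 = 37·1 + 0 = 37, q_0 = 37·0 + 1 = 1 → 37/1
APPEND 38: p_1 = 38·37 + 1 = 1407, q_1 = 38·1 + 0 = 38 → 1407/38
APPEND 36: p_2 = 36·1407 + 37 = 50689, q_2 = 36·38 + 1 = 1369 → 50689/1369
APPEND 20: p_3 = 20·50689 + 1407 = 1015187, q_3 = 20·1369 + 38 = 27418 → 1015187/27418
APPEND 22: p_4 = 22·1015187 + 50689 = 22384803, q_4 = 22·27418 + 1369 = 604565 → 22384803/604565
APPEND 18: p_5 = 18·22384803 + 1015187 = 403941641, q_5 = 18·604565 + 27418 = 10909588 → 403941641/10909588
APPEND 49: p_6 = 49·403941641 + 22384803 = 19815525212, q_6 = 49·10909588 + 604565 = 535174377 → 19815525212/535174377
APPEND 31: p_7 = 31·19815525212 + 403941641 = 614685223213, q_7 = 31·535174377 + 10909588 = 16601315275 → 614685223213/16601315275

37/1
22384803/604565
403941641/10909588
19815525212/535174377
614685223213/16601315275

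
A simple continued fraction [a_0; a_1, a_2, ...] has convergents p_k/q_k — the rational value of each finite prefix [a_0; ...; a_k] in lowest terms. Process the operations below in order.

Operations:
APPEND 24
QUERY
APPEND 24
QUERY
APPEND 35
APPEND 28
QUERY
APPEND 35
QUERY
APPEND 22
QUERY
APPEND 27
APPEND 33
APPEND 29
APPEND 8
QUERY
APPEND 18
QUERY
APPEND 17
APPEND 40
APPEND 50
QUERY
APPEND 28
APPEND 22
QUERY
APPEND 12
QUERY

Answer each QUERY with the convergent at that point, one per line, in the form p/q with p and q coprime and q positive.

24/1
577/24
566709/23572
19855034/825861
437377457/18192514
91150078880462/3791345574845
1652046330219903/68716106672078
56462653639441239963/2348538088492946071
34862288465724014450477/1450080841694414662003
419929544580146563097111/17466776114133245112942

APPEND 24: p_0 = 24·1 + 0 = 24, q_0 = 24·0 + 1 = 1 → 24/1
APPEND 24: p_1 = 24·24 + 1 = 577, q_1 = 24·1 + 0 = 24 → 577/24
APPEND 35: p_2 = 35·577 + 24 = 20219, q_2 = 35·24 + 1 = 841 → 20219/841
APPEND 28: p_3 = 28·20219 + 577 = 566709, q_3 = 28·841 + 24 = 23572 → 566709/23572
APPEND 35: p_4 = 35·566709 + 20219 = 19855034, q_4 = 35·23572 + 841 = 825861 → 19855034/825861
APPEND 22: p_5 = 22·19855034 + 566709 = 437377457, q_5 = 22·825861 + 23572 = 18192514 → 437377457/18192514
APPEND 27: p_6 = 27·437377457 + 19855034 = 11829046373, q_6 = 27·18192514 + 825861 = 492023739 → 11829046373/492023739
APPEND 33: p_7 = 33·11829046373 + 437377457 = 390795907766, q_7 = 33·492023739 + 18192514 = 16254975901 → 390795907766/16254975901
APPEND 29: p_8 = 29·390795907766 + 11829046373 = 11344910371587, q_8 = 29·16254975901 + 492023739 = 471886324868 → 11344910371587/471886324868
APPEND 8: p_9 = 8·11344910371587 + 390795907766 = 91150078880462, q_9 = 8·471886324868 + 16254975901 = 3791345574845 → 91150078880462/3791345574845
APPEND 18: p_10 = 18·91150078880462 + 11344910371587 = 1652046330219903, q_10 = 18·3791345574845 + 471886324868 = 68716106672078 → 1652046330219903/68716106672078
APPEND 17: p_11 = 17·1652046330219903 + 91150078880462 = 28175937692618813, q_11 = 17·68716106672078 + 3791345574845 = 1171965159000171 → 28175937692618813/1171965159000171
APPEND 40: p_12 = 40·28175937692618813 + 1652046330219903 = 1128689554034972423, q_12 = 40·1171965159000171 + 68716106672078 = 46947322466678918 → 1128689554034972423/46947322466678918
APPEND 50: p_13 = 50·1128689554034972423 + 28175937692618813 = 56462653639441239963, q_13 = 50·46947322466678918 + 1171965159000171 = 2348538088492946071 → 56462653639441239963/2348538088492946071
APPEND 28: p_14 = 28·56462653639441239963 + 1128689554034972423 = 1582082991458389691387, q_14 = 28·2348538088492946071 + 46947322466678918 = 65806013800269168906 → 1582082991458389691387/65806013800269168906
APPEND 22: p_15 = 22·1582082991458389691387 + 56462653639441239963 = 34862288465724014450477, q_15 = 22·65806013800269168906 + 2348538088492946071 = 1450080841694414662003 → 34862288465724014450477/1450080841694414662003
APPEND 12: p_16 = 12·34862288465724014450477 + 1582082991458389691387 = 419929544580146563097111, q_16 = 12·1450080841694414662003 + 65806013800269168906 = 17466776114133245112942 → 419929544580146563097111/17466776114133245112942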